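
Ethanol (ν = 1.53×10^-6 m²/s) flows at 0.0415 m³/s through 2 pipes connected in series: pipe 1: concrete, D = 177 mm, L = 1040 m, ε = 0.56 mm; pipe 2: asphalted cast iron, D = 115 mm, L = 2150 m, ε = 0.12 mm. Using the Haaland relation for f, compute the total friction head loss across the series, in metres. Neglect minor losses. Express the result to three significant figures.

H ≈ 338 m

Pipe 1: V = 1.687 m/s, Re = 1.95×10^5, ε/D = 0.00316, f = 0.02721, h_1 = f(L/D)V²/2g = 23.18 m
Pipe 2: V = 3.995 m/s, Re = 3.00×10^5, ε/D = 0.00104, f = 0.02070, h_2 = f(L/D)V²/2g = 314.9 m
Series → Q common, losses add: H = Σh = 338.1 m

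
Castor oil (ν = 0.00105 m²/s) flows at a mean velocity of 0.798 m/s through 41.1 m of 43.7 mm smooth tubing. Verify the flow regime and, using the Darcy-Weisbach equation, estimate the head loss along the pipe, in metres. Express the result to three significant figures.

Re = VD/ν = 0.798·0.04370/0.00105 = 33.2 → laminar (Re < 2300)
f = 64/Re = 1.927
h_f = f(L/D)V²/(2g) = 1.927·(41.1/0.04370)·0.798²/(2·9.81) = 58.82 m

h_f ≈ 58.8 m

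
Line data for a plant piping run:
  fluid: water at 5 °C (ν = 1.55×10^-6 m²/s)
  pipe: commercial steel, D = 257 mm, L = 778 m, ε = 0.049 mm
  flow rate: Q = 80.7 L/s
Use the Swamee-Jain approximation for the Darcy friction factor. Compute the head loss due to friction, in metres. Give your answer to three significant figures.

h_f ≈ 6.17 m

V = 4Q/(πD²) = 4·0.0807/(π·0.257²) = 1.556 m/s
Re = VD/ν = 1.556·0.257/1.55×10^-6 = 2.58×10^5 → turbulent
ε/D = 0.049/257 = 1.91×10^-4
Swamee-Jain: f = 0.01652
h_f = f(L/D)V²/(2g) = 0.01652·(778/0.257)·1.556²/(2·9.81) = 6.170 m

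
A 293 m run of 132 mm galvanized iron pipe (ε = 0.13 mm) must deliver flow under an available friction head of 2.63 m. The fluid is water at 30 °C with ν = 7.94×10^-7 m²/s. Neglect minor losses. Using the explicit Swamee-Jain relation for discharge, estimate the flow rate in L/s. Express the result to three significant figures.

Q ≈ 14.3 L/s

Swamee-Jain (Type II): Q = -0.965·√(gD⁵h_f/L)·ln[ε/(3.7D) + √(3.17ν²L/(gD³h_f))]
√(gD⁵h_f/L) = √(9.81·0.132⁵·2.63/293) = 0.001879
ε/(3.7D) = 2.66×10^-4; √(3.17ν²L/(gD³h_f)) = 9.93×10^-5
Q = -0.965·0.001879·ln(3.655×10^-4) = 0.01435 m³/s
Check: V = 1.05 m/s, Re = 1.74×10^5, f = 0.02132, h_f = 2.65 m ≈ 2.63 m ✓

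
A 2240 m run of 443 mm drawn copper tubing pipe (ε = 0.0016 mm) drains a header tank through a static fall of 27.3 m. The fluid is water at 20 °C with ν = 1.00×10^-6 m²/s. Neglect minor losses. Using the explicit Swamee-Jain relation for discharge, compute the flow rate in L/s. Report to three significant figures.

Q ≈ 475 L/s

Swamee-Jain (Type II): Q = -0.965·√(gD⁵h_f/L)·ln[ε/(3.7D) + √(3.17ν²L/(gD³h_f))]
√(gD⁵h_f/L) = √(9.81·0.443⁵·27.3/2240) = 0.04516
ε/(3.7D) = 9.76×10^-7; √(3.17ν²L/(gD³h_f)) = 1.75×10^-5
Q = -0.965·0.04516·ln(1.844×10^-5) = 0.4751 m³/s
Check: V = 3.08 m/s, Re = 1.37×10^6, f = 0.01113, h_f = 27.3 m ≈ 27.3 m ✓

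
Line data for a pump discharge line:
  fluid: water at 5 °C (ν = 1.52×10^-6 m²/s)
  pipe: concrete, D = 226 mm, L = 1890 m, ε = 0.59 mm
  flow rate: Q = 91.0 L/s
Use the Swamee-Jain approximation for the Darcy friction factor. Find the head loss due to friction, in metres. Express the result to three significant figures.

h_f ≈ 56.5 m

V = 4Q/(πD²) = 4·0.0910/(π·0.226²) = 2.268 m/s
Re = VD/ν = 2.268·0.226/1.52×10^-6 = 3.37×10^5 → turbulent
ε/D = 0.59/226 = 0.00261
Swamee-Jain: f = 0.02576
h_f = f(L/D)V²/(2g) = 0.02576·(1890/0.226)·2.268²/(2·9.81) = 56.49 m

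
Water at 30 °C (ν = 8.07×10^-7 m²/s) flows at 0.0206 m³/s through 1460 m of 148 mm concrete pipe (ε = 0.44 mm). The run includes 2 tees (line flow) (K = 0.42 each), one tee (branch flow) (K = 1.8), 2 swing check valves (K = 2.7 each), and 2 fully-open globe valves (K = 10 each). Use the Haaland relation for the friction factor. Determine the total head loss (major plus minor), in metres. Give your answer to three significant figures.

H_L ≈ 21.3 m

V = 4Q/(πD²) = 1.197 m/s; V²/2g = 0.07308 m
Re = 2.20×10^5, ε/D = 0.00297 → f = 0.02670 (Haaland)
Major: h_f = f(L/D)·V²/2g = 0.02670·9865·0.07308 = 19.25 m
Minor: ΣK = 28.0; h_m = ΣK·V²/2g = 2.049 m
Total H_L = 19.25 + 2.049 = 21.30 m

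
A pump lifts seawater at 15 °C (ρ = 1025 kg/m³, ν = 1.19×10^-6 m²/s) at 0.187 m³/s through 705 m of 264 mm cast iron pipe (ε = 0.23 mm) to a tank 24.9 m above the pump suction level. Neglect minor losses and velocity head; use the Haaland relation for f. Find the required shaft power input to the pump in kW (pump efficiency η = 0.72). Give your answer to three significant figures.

P_shaft ≈ 146 kW

V = 4Q/(πD²) = 3.416 m/s; Re = 7.58×10^5; ε/D = 8.71×10^-4; f = 0.01942
h_f = f(L/D)V²/2g = 30.84 m
Total head H = z + h_f = 24.9 + 30.84 = 55.74 m
P_hyd = ρgQH = 1025·9.81·0.187·55.74 = 104.8 kW
P_shaft = P_hyd/η = 104.8/0.72 = 145.6 kW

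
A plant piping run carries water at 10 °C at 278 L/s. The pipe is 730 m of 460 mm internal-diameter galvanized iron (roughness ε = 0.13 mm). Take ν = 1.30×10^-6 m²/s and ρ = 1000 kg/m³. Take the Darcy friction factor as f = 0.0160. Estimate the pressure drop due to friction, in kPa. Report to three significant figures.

V = 4Q/(πD²) = 4·0.278/(π·0.460²) = 1.673 m/s
h_f = f(L/D)V²/(2g) = 0.01600·(730/0.460)·1.673²/(2·9.81) = 3.621 m
Δp = ρg·h_f = 1000·9.81·3.621 = 35.52 kPa

Δp ≈ 35.5 kPa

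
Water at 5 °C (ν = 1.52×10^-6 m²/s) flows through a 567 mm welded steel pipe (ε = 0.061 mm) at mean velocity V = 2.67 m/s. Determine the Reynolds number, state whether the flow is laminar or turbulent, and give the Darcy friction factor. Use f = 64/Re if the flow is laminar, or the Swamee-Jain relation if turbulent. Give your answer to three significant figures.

Re = VD/ν = 2.670·0.567/1.52×10^-6 = 9.96×10^5
Re > 4000 → turbulent; ε/D = 1.08×10^-4
Swamee-Jain: f = 0.01362

Re ≈ 9.96×10^5; turbulent; f ≈ 0.0136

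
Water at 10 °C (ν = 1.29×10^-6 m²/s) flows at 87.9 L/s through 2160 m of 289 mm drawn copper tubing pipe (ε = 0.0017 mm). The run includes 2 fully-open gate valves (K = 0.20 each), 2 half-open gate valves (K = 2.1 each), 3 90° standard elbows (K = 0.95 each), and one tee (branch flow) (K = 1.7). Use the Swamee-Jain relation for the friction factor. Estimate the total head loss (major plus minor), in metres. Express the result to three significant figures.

H_L ≈ 10.7 m

V = 4Q/(πD²) = 1.340 m/s; V²/2g = 0.09152 m
Re = 3.00×10^5, ε/D = 5.88×10^-6 → f = 0.01444 (Swamee-Jain)
Major: h_f = f(L/D)·V²/2g = 0.01444·7474·0.09152 = 9.878 m
Minor: ΣK = 9.15; h_m = ΣK·V²/2g = 0.8374 m
Total H_L = 9.878 + 0.8374 = 10.72 m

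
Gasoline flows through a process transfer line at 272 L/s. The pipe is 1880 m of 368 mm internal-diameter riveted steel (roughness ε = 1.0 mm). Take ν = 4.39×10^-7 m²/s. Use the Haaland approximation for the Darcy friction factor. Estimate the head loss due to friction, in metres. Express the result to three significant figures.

h_f ≈ 43.5 m

V = 4Q/(πD²) = 4·0.272/(π·0.368²) = 2.557 m/s
Re = VD/ν = 2.557·0.368/4.39×10^-7 = 2.14×10^6 → turbulent
ε/D = 1.0/368 = 0.00272
Haaland: f = 0.02556
h_f = f(L/D)V²/(2g) = 0.02556·(1880/0.368)·2.557²/(2·9.81) = 43.53 m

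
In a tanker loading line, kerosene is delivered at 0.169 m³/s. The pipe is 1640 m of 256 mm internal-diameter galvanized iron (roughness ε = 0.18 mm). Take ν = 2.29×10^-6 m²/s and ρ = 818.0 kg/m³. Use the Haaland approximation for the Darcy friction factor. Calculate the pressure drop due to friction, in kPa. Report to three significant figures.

Δp ≈ 536 kPa

V = 4Q/(πD²) = 4·0.169/(π·0.256²) = 3.283 m/s
Re = VD/ν = 3.283·0.256/2.29×10^-6 = 3.67×10^5 → turbulent
ε/D = 0.18/256 = 7.03×10^-4
Haaland: f = 0.01898
h_f = f(L/D)V²/(2g) = 0.01898·(1640/0.256)·3.283²/(2·9.81) = 66.82 m
Δp = ρg·h_f = 818.0·9.81·66.82 = 536.2 kPa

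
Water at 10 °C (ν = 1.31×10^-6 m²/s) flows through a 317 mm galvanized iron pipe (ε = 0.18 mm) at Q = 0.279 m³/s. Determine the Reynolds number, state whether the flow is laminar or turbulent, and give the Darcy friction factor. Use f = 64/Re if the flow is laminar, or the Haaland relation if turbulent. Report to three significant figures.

V = 4Q/(πD²) = 3.535 m/s
Re = VD/ν = 3.535·0.317/1.31×10^-6 = 8.55×10^5
Re > 4000 → turbulent; ε/D = 5.68×10^-4
Haaland: f = 0.01769

Re ≈ 8.55×10^5; turbulent; f ≈ 0.0177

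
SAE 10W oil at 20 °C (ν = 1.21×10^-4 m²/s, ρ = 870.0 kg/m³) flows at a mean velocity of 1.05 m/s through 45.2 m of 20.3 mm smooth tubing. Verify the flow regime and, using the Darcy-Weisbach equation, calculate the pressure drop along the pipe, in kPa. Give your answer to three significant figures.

Δp ≈ 388 kPa

Re = VD/ν = 1.05·0.02030/1.21×10^-4 = 176 → laminar (Re < 2300)
f = 64/Re = 0.3633
h_f = f(L/D)V²/(2g) = 0.3633·(45.2/0.02030)·1.05²/(2·9.81) = 45.46 m
Δp = ρg·h_f = 870.0·9.81·45.46 = 388.0 kPa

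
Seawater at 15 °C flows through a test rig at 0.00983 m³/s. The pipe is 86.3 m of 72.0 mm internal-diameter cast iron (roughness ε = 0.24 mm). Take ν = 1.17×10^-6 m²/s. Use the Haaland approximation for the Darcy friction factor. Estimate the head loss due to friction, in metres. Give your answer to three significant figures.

V = 4Q/(πD²) = 4·0.00983/(π·0.0720²) = 2.414 m/s
Re = VD/ν = 2.414·0.0720/1.17×10^-6 = 1.49×10^5 → turbulent
ε/D = 0.24/72.0 = 0.00333
Haaland: f = 0.02776
h_f = f(L/D)V²/(2g) = 0.02776·(86.3/0.0720)·2.414²/(2·9.81) = 9.885 m

h_f ≈ 9.89 m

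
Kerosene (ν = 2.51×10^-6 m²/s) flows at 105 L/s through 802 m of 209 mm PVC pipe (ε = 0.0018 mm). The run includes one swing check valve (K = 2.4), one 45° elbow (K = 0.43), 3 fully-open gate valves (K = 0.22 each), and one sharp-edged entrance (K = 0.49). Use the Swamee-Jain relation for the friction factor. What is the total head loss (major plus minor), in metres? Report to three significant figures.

V = 4Q/(πD²) = 3.061 m/s; V²/2g = 0.4774 m
Re = 2.55×10^5, ε/D = 8.61×10^-6 → f = 0.01492 (Swamee-Jain)
Major: h_f = f(L/D)·V²/2g = 0.01492·3837·0.4774 = 27.33 m
Minor: ΣK = 3.98; h_m = ΣK·V²/2g = 1.900 m
Total H_L = 27.33 + 1.900 = 29.23 m

H_L ≈ 29.2 m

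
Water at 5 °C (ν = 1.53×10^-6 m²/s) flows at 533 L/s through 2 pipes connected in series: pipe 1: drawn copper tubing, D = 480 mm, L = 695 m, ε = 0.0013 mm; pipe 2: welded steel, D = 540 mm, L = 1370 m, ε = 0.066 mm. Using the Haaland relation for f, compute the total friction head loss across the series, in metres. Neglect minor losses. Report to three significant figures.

H ≈ 17.2 m

Pipe 1: V = 2.945 m/s, Re = 9.24×10^5, ε/D = 2.71×10^-6, f = 0.01178, h_1 = f(L/D)V²/2g = 7.544 m
Pipe 2: V = 2.327 m/s, Re = 8.21×10^5, ε/D = 1.22×10^-4, f = 0.01385, h_2 = f(L/D)V²/2g = 9.699 m
Series → Q common, losses add: H = Σh = 17.24 m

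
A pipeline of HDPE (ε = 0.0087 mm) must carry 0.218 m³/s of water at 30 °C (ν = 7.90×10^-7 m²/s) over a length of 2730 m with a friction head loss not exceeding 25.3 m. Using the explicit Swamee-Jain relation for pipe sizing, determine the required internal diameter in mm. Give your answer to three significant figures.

Swamee-Jain (Type III): D = 0.66·[ε^1.25·(LQ²/(gh_f))^4.75 + ν·Q^9.4·(L/(gh_f))^5.2]^0.04
LQ²/(gh_f) = 0.5227; L/(gh_f) = 11.00
Term 1 = ε^1.25·(…)^4.75 = 2.17×10^-8; Term 2 = ν·Q^9.4·(…)^5.2 = 1.24×10^-7
D = 0.66·(2.17×10^-8 + 1.24×10^-7)^0.04 = 0.3516 m = 352 mm
Check: V = 2.24 m/s, Re = 9.99×10^5, f = 0.01219, h_f = 24.3 m ≈ 25.3 m ✓

D ≈ 352 mm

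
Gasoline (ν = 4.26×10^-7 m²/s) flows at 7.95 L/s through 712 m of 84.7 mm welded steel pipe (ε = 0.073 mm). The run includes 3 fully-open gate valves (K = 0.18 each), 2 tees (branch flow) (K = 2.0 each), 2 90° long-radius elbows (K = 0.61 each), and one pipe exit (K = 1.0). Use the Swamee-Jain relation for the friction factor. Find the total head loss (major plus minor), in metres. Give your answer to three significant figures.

V = 4Q/(πD²) = 1.411 m/s; V²/2g = 0.1015 m
Re = 2.81×10^5, ε/D = 8.62×10^-4 → f = 0.02022 (Swamee-Jain)
Major: h_f = f(L/D)·V²/2g = 0.02022·8406·0.1015 = 17.25 m
Minor: ΣK = 6.76; h_m = ΣK·V²/2g = 0.6859 m
Total H_L = 17.25 + 0.6859 = 17.93 m

H_L ≈ 17.9 m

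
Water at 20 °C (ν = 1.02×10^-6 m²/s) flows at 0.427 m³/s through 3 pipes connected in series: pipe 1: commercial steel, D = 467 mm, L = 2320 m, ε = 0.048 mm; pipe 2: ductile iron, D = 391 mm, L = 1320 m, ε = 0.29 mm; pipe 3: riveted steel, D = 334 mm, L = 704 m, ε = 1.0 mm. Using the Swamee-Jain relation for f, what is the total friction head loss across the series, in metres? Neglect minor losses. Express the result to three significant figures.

H ≈ 129 m

Pipe 1: V = 2.493 m/s, Re = 1.14×10^6, ε/D = 1.03×10^-4, f = 0.01341, h_1 = f(L/D)V²/2g = 21.10 m
Pipe 2: V = 3.556 m/s, Re = 1.36×10^6, ε/D = 7.42×10^-4, f = 0.01864, h_2 = f(L/D)V²/2g = 40.57 m
Pipe 3: V = 4.874 m/s, Re = 1.60×10^6, ε/D = 0.00299, f = 0.02629, h_3 = f(L/D)V²/2g = 67.07 m
Series → Q common, losses add: H = Σh = 128.7 m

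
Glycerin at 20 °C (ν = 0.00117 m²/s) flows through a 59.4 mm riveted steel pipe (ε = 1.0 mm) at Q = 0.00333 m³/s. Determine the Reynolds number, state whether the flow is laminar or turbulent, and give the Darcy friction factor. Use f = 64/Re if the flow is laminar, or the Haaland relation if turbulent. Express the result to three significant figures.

Re ≈ 61.0; laminar; f = 64/Re ≈ 1.05

V = 4Q/(πD²) = 1.202 m/s
Re = VD/ν = 1.202·0.0594/0.00117 = 61.0
Re < 2300 → laminar → f = 64/Re = 1.049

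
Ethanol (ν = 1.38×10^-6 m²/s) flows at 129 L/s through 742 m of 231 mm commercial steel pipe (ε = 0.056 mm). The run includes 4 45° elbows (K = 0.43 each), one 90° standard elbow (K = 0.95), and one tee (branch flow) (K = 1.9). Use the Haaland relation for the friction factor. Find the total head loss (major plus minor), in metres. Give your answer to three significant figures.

H_L ≈ 26.5 m

V = 4Q/(πD²) = 3.078 m/s; V²/2g = 0.4829 m
Re = 5.15×10^5, ε/D = 2.42×10^-4 → f = 0.01564 (Haaland)
Major: h_f = f(L/D)·V²/2g = 0.01564·3212·0.4829 = 24.26 m
Minor: ΣK = 4.57; h_m = ΣK·V²/2g = 2.207 m
Total H_L = 24.26 + 2.207 = 26.46 m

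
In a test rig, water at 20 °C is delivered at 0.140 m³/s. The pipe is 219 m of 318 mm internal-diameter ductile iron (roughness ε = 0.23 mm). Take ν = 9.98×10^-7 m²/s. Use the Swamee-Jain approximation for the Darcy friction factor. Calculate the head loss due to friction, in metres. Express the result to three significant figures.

h_f ≈ 2.07 m

V = 4Q/(πD²) = 4·0.140/(π·0.318²) = 1.763 m/s
Re = VD/ν = 1.763·0.318/9.98×10^-7 = 5.62×10^5 → turbulent
ε/D = 0.23/318 = 7.23×10^-4
Swamee-Jain: f = 0.01896
h_f = f(L/D)V²/(2g) = 0.01896·(219/0.318)·1.763²/(2·9.81) = 2.068 m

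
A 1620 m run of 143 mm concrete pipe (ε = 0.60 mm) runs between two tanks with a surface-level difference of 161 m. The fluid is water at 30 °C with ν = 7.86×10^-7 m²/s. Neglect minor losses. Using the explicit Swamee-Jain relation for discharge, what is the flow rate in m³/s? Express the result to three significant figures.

Q ≈ 0.0498 m³/s

Swamee-Jain (Type II): Q = -0.965·√(gD⁵h_f/L)·ln[ε/(3.7D) + √(3.17ν²L/(gD³h_f))]
√(gD⁵h_f/L) = √(9.81·0.143⁵·161/1620) = 0.007635
ε/(3.7D) = 0.00113; √(3.17ν²L/(gD³h_f)) = 2.62×10^-5
Q = -0.965·0.007635·ln(0.001160) = 0.04980 m³/s
Check: V = 3.10 m/s, Re = 5.64×10^5, f = 0.02910, h_f = 162 m ≈ 161 m ✓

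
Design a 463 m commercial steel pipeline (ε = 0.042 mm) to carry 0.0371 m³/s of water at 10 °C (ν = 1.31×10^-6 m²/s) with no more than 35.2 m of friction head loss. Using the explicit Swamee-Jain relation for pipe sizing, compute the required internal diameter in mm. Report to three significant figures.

Swamee-Jain (Type III): D = 0.66·[ε^1.25·(LQ²/(gh_f))^4.75 + ν·Q^9.4·(L/(gh_f))^5.2]^0.04
LQ²/(gh_f) = 0.001846; L/(gh_f) = 1.341
Term 1 = ε^1.25·(…)^4.75 = 3.49×10^-19; Term 2 = ν·Q^9.4·(…)^5.2 = 2.15×10^-19
D = 0.66·(3.49×10^-19 + 2.15×10^-19)^0.04 = 0.1229 m = 123 mm
Check: V = 3.13 m/s, Re = 2.93×10^5, f = 0.01738, h_f = 32.6 m ≈ 35.2 m ✓

D ≈ 123 mm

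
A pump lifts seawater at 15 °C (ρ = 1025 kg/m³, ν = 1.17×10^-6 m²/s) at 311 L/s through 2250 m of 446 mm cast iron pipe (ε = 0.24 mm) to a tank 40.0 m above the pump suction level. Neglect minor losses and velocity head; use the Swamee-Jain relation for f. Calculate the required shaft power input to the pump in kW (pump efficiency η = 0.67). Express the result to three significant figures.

P_shaft ≈ 271 kW

V = 4Q/(πD²) = 1.991 m/s; Re = 7.59×10^5; ε/D = 5.38×10^-4; f = 0.01771
h_f = f(L/D)V²/2g = 18.04 m
Total head H = z + h_f = 40.0 + 18.04 = 58.04 m
P_hyd = ρgQH = 1025·9.81·0.311·58.04 = 181.5 kW
P_shaft = P_hyd/η = 181.5/0.67 = 270.9 kW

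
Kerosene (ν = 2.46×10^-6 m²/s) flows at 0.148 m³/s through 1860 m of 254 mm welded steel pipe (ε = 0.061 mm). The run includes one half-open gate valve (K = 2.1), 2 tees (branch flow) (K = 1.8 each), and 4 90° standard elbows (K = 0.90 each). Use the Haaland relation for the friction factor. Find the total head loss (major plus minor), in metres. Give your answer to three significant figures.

V = 4Q/(πD²) = 2.921 m/s; V²/2g = 0.4348 m
Re = 3.02×10^5, ε/D = 2.40×10^-4 → f = 0.01636 (Haaland)
Major: h_f = f(L/D)·V²/2g = 0.01636·7323·0.4348 = 52.09 m
Minor: ΣK = 9.30; h_m = ΣK·V²/2g = 4.044 m
Total H_L = 52.09 + 4.044 = 56.14 m

H_L ≈ 56.1 m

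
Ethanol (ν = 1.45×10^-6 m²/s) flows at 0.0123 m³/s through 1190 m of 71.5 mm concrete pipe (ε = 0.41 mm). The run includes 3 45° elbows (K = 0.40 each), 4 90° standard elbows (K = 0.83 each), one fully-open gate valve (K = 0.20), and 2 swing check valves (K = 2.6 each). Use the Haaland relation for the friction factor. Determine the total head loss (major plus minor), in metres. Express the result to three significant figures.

V = 4Q/(πD²) = 3.063 m/s; V²/2g = 0.4783 m
Re = 1.51×10^5, ε/D = 0.00573 → f = 0.03225 (Haaland)
Major: h_f = f(L/D)·V²/2g = 0.03225·16643·0.4783 = 256.8 m
Minor: ΣK = 9.92; h_m = ΣK·V²/2g = 4.745 m
Total H_L = 256.8 + 4.745 = 261.5 m

H_L ≈ 261 m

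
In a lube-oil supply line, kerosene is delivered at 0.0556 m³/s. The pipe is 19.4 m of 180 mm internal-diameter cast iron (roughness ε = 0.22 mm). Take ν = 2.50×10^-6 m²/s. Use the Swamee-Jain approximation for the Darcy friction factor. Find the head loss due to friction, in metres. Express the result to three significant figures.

V = 4Q/(πD²) = 4·0.0556/(π·0.180²) = 2.185 m/s
Re = VD/ν = 2.185·0.180/2.50×10^-6 = 1.57×10^5 → turbulent
ε/D = 0.22/180 = 0.00122
Swamee-Jain: f = 0.02233
h_f = f(L/D)V²/(2g) = 0.02233·(19.4/0.180)·2.185²/(2·9.81) = 0.5857 m

h_f ≈ 0.586 m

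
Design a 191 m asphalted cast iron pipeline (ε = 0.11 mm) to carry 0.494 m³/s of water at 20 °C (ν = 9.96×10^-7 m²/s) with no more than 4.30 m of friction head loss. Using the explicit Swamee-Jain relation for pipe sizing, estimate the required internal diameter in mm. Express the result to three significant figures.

D ≈ 429 mm

Swamee-Jain (Type III): D = 0.66·[ε^1.25·(LQ²/(gh_f))^4.75 + ν·Q^9.4·(L/(gh_f))^5.2]^0.04
LQ²/(gh_f) = 1.105; L/(gh_f) = 4.528
Term 1 = ε^1.25·(…)^4.75 = 1.81×10^-5; Term 2 = ν·Q^9.4·(…)^5.2 = 3.39×10^-6
D = 0.66·(1.81×10^-5 + 3.39×10^-6)^0.04 = 0.4294 m = 429 mm
Check: V = 3.41 m/s, Re = 1.47×10^6, f = 0.01510, h_f = 3.99 m ≈ 4.30 m ✓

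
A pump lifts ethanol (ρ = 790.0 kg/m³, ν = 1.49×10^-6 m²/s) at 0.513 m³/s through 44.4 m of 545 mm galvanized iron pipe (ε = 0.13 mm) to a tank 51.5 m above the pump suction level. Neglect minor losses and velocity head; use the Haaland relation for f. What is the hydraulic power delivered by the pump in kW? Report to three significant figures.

V = 4Q/(πD²) = 2.199 m/s; Re = 8.04×10^5; ε/D = 2.39×10^-4; f = 0.01517
h_f = f(L/D)V²/2g = 0.3047 m
Total head H = z + h_f = 51.5 + 0.3047 = 51.80 m
P_hyd = ρgQH = 790.0·9.81·0.513·51.80 = 206.0 kW

P_hyd ≈ 206 kW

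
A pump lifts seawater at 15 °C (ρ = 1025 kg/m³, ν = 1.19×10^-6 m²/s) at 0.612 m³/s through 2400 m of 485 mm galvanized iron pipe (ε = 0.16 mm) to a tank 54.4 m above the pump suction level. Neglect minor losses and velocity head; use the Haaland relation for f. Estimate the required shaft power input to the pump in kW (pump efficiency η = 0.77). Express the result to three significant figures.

V = 4Q/(πD²) = 3.313 m/s; Re = 1.35×10^6; ε/D = 3.30×10^-4; f = 0.01572
h_f = f(L/D)V²/2g = 43.51 m
Total head H = z + h_f = 54.4 + 43.51 = 97.91 m
P_hyd = ρgQH = 1025·9.81·0.612·97.91 = 602.5 kW
P_shaft = P_hyd/η = 602.5/0.77 = 782.5 kW

P_shaft ≈ 783 kW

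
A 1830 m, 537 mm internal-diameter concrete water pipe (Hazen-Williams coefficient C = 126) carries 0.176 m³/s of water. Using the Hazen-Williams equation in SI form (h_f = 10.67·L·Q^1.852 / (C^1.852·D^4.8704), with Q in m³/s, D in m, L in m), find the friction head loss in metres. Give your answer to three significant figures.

h_f ≈ 2.08 m

h_f = 10.67·1830·0.176^1.852 / (126^1.852·0.537^4.8704) = 2.082 m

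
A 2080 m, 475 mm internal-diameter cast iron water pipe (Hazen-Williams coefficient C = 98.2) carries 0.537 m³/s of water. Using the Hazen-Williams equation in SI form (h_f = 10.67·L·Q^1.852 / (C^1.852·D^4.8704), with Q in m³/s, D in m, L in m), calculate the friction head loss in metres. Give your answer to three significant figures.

h_f = 10.67·2080·0.537^1.852 / (98.2^1.852·0.475^4.8704) = 53.87 m

h_f ≈ 53.9 m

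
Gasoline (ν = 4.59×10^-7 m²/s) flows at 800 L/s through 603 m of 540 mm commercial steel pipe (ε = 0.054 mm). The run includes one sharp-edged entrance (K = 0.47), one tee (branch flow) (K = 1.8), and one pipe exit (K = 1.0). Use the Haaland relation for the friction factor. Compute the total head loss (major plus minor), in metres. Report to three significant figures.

V = 4Q/(πD²) = 3.493 m/s; V²/2g = 0.6219 m
Re = 4.11×10^6, ε/D = 1.00×10^-4 → f = 0.01238 (Haaland)
Major: h_f = f(L/D)·V²/2g = 0.01238·1117·0.6219 = 8.600 m
Minor: ΣK = 3.27; h_m = ΣK·V²/2g = 2.034 m
Total H_L = 8.600 + 2.034 = 10.63 m

H_L ≈ 10.6 m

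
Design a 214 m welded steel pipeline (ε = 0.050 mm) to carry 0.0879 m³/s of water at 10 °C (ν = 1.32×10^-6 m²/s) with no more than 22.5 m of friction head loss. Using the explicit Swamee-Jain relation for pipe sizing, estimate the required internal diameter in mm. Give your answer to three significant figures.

Swamee-Jain (Type III): D = 0.66·[ε^1.25·(LQ²/(gh_f))^4.75 + ν·Q^9.4·(L/(gh_f))^5.2]^0.04
LQ²/(gh_f) = 0.007491; L/(gh_f) = 0.9695
Term 1 = ε^1.25·(…)^4.75 = 3.37×10^-16; Term 2 = ν·Q^9.4·(…)^5.2 = 1.33×10^-16
D = 0.66·(3.37×10^-16 + 1.33×10^-16)^0.04 = 0.1609 m = 161 mm
Check: V = 4.33 m/s, Re = 5.27×10^5, f = 0.01640, h_f = 20.8 m ≈ 22.5 m ✓

D ≈ 161 mm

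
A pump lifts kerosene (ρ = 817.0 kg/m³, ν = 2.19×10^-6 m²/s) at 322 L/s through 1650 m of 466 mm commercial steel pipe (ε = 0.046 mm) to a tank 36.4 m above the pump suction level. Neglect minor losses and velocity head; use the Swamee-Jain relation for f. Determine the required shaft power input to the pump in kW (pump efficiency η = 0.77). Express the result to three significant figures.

P_shaft ≈ 154 kW

V = 4Q/(πD²) = 1.888 m/s; Re = 4.02×10^5; ε/D = 9.87×10^-5; f = 0.01484
h_f = f(L/D)V²/2g = 9.545 m
Total head H = z + h_f = 36.4 + 9.545 = 45.95 m
P_hyd = ρgQH = 817.0·9.81·0.322·45.95 = 118.6 kW
P_shaft = P_hyd/η = 118.6/0.77 = 154.0 kW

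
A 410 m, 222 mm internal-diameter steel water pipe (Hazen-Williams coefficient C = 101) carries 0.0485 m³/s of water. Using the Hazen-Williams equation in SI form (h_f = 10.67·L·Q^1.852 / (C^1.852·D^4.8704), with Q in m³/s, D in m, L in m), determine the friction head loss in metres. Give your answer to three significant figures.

h_f ≈ 4.77 m

h_f = 10.67·410·0.0485^1.852 / (101^1.852·0.222^4.8704) = 4.769 m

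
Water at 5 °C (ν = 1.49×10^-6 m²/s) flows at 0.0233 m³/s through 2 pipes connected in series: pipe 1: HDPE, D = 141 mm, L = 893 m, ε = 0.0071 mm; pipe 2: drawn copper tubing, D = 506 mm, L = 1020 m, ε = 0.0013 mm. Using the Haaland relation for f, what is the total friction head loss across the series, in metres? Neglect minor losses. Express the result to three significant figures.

Pipe 1: V = 1.492 m/s, Re = 1.41×10^5, ε/D = 5.04×10^-5, f = 0.01687, h_1 = f(L/D)V²/2g = 12.13 m
Pipe 2: V = 0.1159 m/s, Re = 3.93×10^4, ε/D = 2.57×10^-6, f = 0.02188, h_2 = f(L/D)V²/2g = 0.03018 m
Series → Q common, losses add: H = Σh = 12.16 m

H ≈ 12.2 m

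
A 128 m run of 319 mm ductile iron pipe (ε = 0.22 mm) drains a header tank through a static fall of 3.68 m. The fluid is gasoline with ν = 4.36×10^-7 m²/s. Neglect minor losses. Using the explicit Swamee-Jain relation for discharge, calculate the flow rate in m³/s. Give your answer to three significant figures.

Swamee-Jain (Type II): Q = -0.965·√(gD⁵h_f/L)·ln[ε/(3.7D) + √(3.17ν²L/(gD³h_f))]
√(gD⁵h_f/L) = √(9.81·0.319⁵·3.68/128) = 0.03052
ε/(3.7D) = 1.86×10^-4; √(3.17ν²L/(gD³h_f)) = 8.11×10^-6
Q = -0.965·0.03052·ln(1.945×10^-4) = 0.2517 m³/s
Check: V = 3.15 m/s, Re = 2.30×10^6, f = 0.01821, h_f = 3.69 m ≈ 3.68 m ✓

Q ≈ 0.252 m³/s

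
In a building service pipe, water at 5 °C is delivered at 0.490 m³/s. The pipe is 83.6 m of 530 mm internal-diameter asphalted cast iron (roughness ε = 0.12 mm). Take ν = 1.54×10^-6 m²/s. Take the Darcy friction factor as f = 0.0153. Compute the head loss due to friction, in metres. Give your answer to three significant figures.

h_f ≈ 0.607 m

V = 4Q/(πD²) = 4·0.490/(π·0.530²) = 2.221 m/s
h_f = f(L/D)V²/(2g) = 0.01530·(83.6/0.530)·2.221²/(2·9.81) = 0.6068 m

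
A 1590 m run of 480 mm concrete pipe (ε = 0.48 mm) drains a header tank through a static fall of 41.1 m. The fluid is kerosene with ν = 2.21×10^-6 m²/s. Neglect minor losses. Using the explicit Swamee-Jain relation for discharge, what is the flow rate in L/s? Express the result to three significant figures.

Q ≈ 631 L/s

Swamee-Jain (Type II): Q = -0.965·√(gD⁵h_f/L)·ln[ε/(3.7D) + √(3.17ν²L/(gD³h_f))]
√(gD⁵h_f/L) = √(9.81·0.480⁵·41.1/1590) = 0.08038
ε/(3.7D) = 2.70×10^-4; √(3.17ν²L/(gD³h_f)) = 2.35×10^-5
Q = -0.965·0.08038·ln(2.938×10^-4) = 0.6308 m³/s
Check: V = 3.49 m/s, Re = 7.57×10^5, f = 0.02014, h_f = 41.3 m ≈ 41.1 m ✓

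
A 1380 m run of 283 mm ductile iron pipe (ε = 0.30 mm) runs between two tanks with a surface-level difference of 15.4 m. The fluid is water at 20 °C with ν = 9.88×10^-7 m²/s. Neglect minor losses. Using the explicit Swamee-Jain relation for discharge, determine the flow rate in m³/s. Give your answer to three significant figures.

Swamee-Jain (Type II): Q = -0.965·√(gD⁵h_f/L)·ln[ε/(3.7D) + √(3.17ν²L/(gD³h_f))]
√(gD⁵h_f/L) = √(9.81·0.283⁵·15.4/1380) = 0.01410
ε/(3.7D) = 2.87×10^-4; √(3.17ν²L/(gD³h_f)) = 3.53×10^-5
Q = -0.965·0.01410·ln(3.218×10^-4) = 0.1094 m³/s
Check: V = 1.74 m/s, Re = 4.98×10^5, f = 0.02061, h_f = 15.5 m ≈ 15.4 m ✓

Q ≈ 0.109 m³/s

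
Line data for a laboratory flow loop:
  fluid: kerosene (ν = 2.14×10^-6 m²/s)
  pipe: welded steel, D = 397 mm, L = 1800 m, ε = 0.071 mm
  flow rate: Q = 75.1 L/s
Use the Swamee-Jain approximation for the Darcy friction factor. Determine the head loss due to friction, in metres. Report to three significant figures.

V = 4Q/(πD²) = 4·0.0751/(π·0.397²) = 0.6067 m/s
Re = VD/ν = 0.6067·0.397/2.14×10^-6 = 1.13×10^5 → turbulent
ε/D = 0.071/397 = 1.79×10^-4
Swamee-Jain: f = 0.01851
h_f = f(L/D)V²/(2g) = 0.01851·(1800/0.397)·0.6067²/(2·9.81) = 1.575 m

h_f ≈ 1.57 m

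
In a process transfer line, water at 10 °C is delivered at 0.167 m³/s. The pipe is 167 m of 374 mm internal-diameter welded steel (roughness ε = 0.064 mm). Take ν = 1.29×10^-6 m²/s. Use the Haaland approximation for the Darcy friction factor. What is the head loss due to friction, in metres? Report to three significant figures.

h_f ≈ 0.799 m

V = 4Q/(πD²) = 4·0.167/(π·0.374²) = 1.520 m/s
Re = VD/ν = 1.520·0.374/1.29×10^-6 = 4.41×10^5 → turbulent
ε/D = 0.064/374 = 1.71×10^-4
Haaland: f = 0.01519
h_f = f(L/D)V²/(2g) = 0.01519·(167/0.374)·1.520²/(2·9.81) = 0.7989 m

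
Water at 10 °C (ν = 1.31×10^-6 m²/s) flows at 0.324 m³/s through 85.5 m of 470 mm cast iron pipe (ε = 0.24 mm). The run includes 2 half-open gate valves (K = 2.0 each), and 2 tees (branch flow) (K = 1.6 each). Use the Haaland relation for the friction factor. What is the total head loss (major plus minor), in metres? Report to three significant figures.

V = 4Q/(πD²) = 1.867 m/s; V²/2g = 0.1778 m
Re = 6.70×10^5, ε/D = 5.11×10^-4 → f = 0.01745 (Haaland)
Major: h_f = f(L/D)·V²/2g = 0.01745·181.9·0.1778 = 0.5641 m
Minor: ΣK = 7.20; h_m = ΣK·V²/2g = 1.280 m
Total H_L = 0.5641 + 1.280 = 1.844 m

H_L ≈ 1.84 m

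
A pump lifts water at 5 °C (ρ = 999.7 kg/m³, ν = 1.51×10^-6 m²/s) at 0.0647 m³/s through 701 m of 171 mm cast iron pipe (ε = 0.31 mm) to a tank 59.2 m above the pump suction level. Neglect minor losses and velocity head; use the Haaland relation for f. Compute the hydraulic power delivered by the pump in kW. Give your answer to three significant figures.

V = 4Q/(πD²) = 2.817 m/s; Re = 3.19×10^5; ε/D = 0.00181; f = 0.02340
h_f = f(L/D)V²/2g = 38.81 m
Total head H = z + h_f = 59.2 + 38.81 = 98.01 m
P_hyd = ρgQH = 999.7·9.81·0.0647·98.01 = 62.19 kW

P_hyd ≈ 62.2 kW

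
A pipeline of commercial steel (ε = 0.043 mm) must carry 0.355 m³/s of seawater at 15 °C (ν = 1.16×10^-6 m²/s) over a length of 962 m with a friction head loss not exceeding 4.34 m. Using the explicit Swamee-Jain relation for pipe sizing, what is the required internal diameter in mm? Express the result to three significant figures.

Swamee-Jain (Type III): D = 0.66·[ε^1.25·(LQ²/(gh_f))^4.75 + ν·Q^9.4·(L/(gh_f))^5.2]^0.04
LQ²/(gh_f) = 2.848; L/(gh_f) = 22.60
Term 1 = ε^1.25·(…)^4.75 = 5.02×10^-4; Term 2 = ν·Q^9.4·(…)^5.2 = 7.54×10^-4
D = 0.66·(5.02×10^-4 + 7.54×10^-4)^0.04 = 0.5052 m = 505 mm
Check: V = 1.77 m/s, Re = 7.71×10^5, f = 0.01362, h_f = 4.14 m ≈ 4.34 m ✓

D ≈ 505 mm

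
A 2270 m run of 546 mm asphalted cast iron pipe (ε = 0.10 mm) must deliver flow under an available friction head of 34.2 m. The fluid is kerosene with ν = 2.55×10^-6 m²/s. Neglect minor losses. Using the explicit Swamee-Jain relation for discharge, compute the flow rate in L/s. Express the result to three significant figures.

Q ≈ 772 L/s

Swamee-Jain (Type II): Q = -0.965·√(gD⁵h_f/L)·ln[ε/(3.7D) + √(3.17ν²L/(gD³h_f))]
√(gD⁵h_f/L) = √(9.81·0.546⁵·34.2/2270) = 0.08469
ε/(3.7D) = 4.95×10^-5; √(3.17ν²L/(gD³h_f)) = 2.93×10^-5
Q = -0.965·0.08469·ln(7.877×10^-5) = 0.7722 m³/s
Check: V = 3.30 m/s, Re = 7.06×10^5, f = 0.01492, h_f = 34.4 m ≈ 34.2 m ✓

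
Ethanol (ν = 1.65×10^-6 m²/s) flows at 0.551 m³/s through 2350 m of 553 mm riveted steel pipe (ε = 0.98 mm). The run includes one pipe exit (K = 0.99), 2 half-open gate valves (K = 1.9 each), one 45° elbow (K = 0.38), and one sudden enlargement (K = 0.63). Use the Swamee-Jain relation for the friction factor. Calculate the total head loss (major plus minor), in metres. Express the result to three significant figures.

H_L ≈ 27.8 m

V = 4Q/(πD²) = 2.294 m/s; V²/2g = 0.2682 m
Re = 7.69×10^5, ε/D = 0.00177 → f = 0.02304 (Swamee-Jain)
Major: h_f = f(L/D)·V²/2g = 0.02304·4250·0.2682 = 26.26 m
Minor: ΣK = 5.80; h_m = ΣK·V²/2g = 1.556 m
Total H_L = 26.26 + 1.556 = 27.82 m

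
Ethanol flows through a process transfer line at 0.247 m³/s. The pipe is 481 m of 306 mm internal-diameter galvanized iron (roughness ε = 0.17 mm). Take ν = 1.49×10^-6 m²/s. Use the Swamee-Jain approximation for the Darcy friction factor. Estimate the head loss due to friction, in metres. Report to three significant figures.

h_f ≈ 16.2 m

V = 4Q/(πD²) = 4·0.247/(π·0.306²) = 3.359 m/s
Re = VD/ν = 3.359·0.306/1.49×10^-6 = 6.90×10^5 → turbulent
ε/D = 0.17/306 = 5.56×10^-4
Swamee-Jain: f = 0.01788
h_f = f(L/D)V²/(2g) = 0.01788·(481/0.306)·3.359²/(2·9.81) = 16.15 m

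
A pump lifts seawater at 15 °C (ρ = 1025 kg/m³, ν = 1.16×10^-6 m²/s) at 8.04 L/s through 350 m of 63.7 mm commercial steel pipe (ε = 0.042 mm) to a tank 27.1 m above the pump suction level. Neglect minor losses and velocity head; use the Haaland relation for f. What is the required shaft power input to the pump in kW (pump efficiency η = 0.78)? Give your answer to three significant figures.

V = 4Q/(πD²) = 2.523 m/s; Re = 1.39×10^5; ε/D = 6.59×10^-4; f = 0.02003
h_f = f(L/D)V²/2g = 35.70 m
Total head H = z + h_f = 27.1 + 35.70 = 62.80 m
P_hyd = ρgQH = 1025·9.81·0.00804·62.80 = 5.077 kW
P_shaft = P_hyd/η = 5.077/0.78 = 6.509 kW

P_shaft ≈ 6.51 kW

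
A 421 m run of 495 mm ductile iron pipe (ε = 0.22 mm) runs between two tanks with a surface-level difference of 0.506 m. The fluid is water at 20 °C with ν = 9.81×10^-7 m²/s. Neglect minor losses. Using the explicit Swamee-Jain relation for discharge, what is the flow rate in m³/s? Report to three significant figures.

Swamee-Jain (Type II): Q = -0.965·√(gD⁵h_f/L)·ln[ε/(3.7D) + √(3.17ν²L/(gD³h_f))]
√(gD⁵h_f/L) = √(9.81·0.495⁵·0.506/421) = 0.01872
ε/(3.7D) = 1.20×10^-4; √(3.17ν²L/(gD³h_f)) = 4.62×10^-5
Q = -0.965·0.01872·ln(1.663×10^-4) = 0.1572 m³/s
Check: V = 0.817 m/s, Re = 4.12×10^5, f = 0.01761, h_f = 0.509 m ≈ 0.506 m ✓

Q ≈ 0.157 m³/s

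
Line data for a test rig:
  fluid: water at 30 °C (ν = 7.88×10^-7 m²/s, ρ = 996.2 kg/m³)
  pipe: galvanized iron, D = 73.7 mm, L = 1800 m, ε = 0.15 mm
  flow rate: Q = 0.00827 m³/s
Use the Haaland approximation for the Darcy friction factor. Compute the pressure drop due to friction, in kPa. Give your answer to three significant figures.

V = 4Q/(πD²) = 4·0.00827/(π·0.0737²) = 1.939 m/s
Re = VD/ν = 1.939·0.0737/7.88×10^-7 = 1.81×10^5 → turbulent
ε/D = 0.15/73.7 = 0.00204
Haaland: f = 0.02443
h_f = f(L/D)V²/(2g) = 0.02443·(1800/0.0737)·1.939²/(2·9.81) = 114.3 m
Δp = ρg·h_f = 996.2·9.81·114.3 = 1117 kPa

Δp ≈ 1120 kPa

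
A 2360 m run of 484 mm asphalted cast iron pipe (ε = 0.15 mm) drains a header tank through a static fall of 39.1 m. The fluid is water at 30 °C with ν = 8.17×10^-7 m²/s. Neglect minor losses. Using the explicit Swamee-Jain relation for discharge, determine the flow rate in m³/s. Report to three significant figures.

Swamee-Jain (Type II): Q = -0.965·√(gD⁵h_f/L)·ln[ε/(3.7D) + √(3.17ν²L/(gD³h_f))]
√(gD⁵h_f/L) = √(9.81·0.484⁵·39.1/2360) = 0.06570
ε/(3.7D) = 8.38×10^-5; √(3.17ν²L/(gD³h_f)) = 1.07×10^-5
Q = -0.965·0.06570·ln(9.448×10^-5) = 0.5876 m³/s
Check: V = 3.19 m/s, Re = 1.89×10^6, f = 0.01551, h_f = 39.3 m ≈ 39.1 m ✓

Q ≈ 0.588 m³/s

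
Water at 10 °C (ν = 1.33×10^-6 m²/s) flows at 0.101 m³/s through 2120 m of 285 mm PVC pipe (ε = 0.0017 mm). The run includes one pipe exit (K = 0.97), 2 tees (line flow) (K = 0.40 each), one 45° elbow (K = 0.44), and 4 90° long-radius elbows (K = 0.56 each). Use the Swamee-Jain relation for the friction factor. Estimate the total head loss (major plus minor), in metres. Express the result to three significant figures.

V = 4Q/(πD²) = 1.583 m/s; V²/2g = 0.1278 m
Re = 3.39×10^5, ε/D = 5.96×10^-6 → f = 0.01412 (Swamee-Jain)
Major: h_f = f(L/D)·V²/2g = 0.01412·7439·0.1278 = 13.42 m
Minor: ΣK = 4.45; h_m = ΣK·V²/2g = 0.5685 m
Total H_L = 13.42 + 0.5685 = 13.99 m

H_L ≈ 14.0 m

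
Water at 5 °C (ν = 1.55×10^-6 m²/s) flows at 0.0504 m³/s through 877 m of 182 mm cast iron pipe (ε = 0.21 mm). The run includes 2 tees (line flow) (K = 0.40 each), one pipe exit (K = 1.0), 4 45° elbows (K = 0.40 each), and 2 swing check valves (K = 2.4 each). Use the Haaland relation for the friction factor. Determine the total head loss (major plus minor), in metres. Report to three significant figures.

H_L ≈ 21.3 m

V = 4Q/(πD²) = 1.937 m/s; V²/2g = 0.1913 m
Re = 2.27×10^5, ε/D = 0.00115 → f = 0.02138 (Haaland)
Major: h_f = f(L/D)·V²/2g = 0.02138·4819·0.1913 = 19.71 m
Minor: ΣK = 8.20; h_m = ΣK·V²/2g = 1.569 m
Total H_L = 19.71 + 1.569 = 21.28 m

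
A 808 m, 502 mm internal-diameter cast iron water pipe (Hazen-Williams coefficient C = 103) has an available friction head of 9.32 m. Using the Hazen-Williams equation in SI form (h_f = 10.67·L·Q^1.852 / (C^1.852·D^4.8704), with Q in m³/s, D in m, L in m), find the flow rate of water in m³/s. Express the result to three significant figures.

Q ≈ 0.421 m³/s

Rearranging: Q = [h_f·C^1.852·D^4.8704 / (10.67·L)]^(1/1.852)
Q = [9.32·103^1.852·0.502^4.8704 / (10.67·808)]^0.540 = 0.4209 m³/s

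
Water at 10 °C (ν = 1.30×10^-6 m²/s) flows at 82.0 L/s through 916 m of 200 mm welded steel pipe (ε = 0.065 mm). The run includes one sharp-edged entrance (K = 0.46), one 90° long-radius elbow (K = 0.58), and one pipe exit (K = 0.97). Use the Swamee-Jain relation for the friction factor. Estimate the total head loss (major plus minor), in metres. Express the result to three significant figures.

V = 4Q/(πD²) = 2.610 m/s; V²/2g = 0.3472 m
Re = 4.02×10^5, ε/D = 3.25×10^-4 → f = 0.01683 (Swamee-Jain)
Major: h_f = f(L/D)·V²/2g = 0.01683·4580·0.3472 = 26.76 m
Minor: ΣK = 2.01; h_m = ΣK·V²/2g = 0.6980 m
Total H_L = 26.76 + 0.6980 = 27.46 m

H_L ≈ 27.5 m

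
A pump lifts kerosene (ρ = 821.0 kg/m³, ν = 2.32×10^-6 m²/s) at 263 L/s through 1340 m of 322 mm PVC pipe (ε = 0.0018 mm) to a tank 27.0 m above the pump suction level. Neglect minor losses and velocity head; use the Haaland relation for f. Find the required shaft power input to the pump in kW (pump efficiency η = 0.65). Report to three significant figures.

V = 4Q/(πD²) = 3.230 m/s; Re = 4.48×10^5; ε/D = 5.59×10^-6; f = 0.01338
h_f = f(L/D)V²/2g = 29.60 m
Total head H = z + h_f = 27.0 + 29.60 = 56.60 m
P_hyd = ρgQH = 821.0·9.81·0.263·56.60 = 119.9 kW
P_shaft = P_hyd/η = 119.9/0.65 = 184.4 kW

P_shaft ≈ 184 kW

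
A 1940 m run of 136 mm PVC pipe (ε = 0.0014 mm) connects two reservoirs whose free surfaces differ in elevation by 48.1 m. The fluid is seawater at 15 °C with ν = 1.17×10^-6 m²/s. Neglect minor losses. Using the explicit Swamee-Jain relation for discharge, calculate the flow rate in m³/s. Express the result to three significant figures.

Q ≈ 0.0304 m³/s

Swamee-Jain (Type II): Q = -0.965·√(gD⁵h_f/L)·ln[ε/(3.7D) + √(3.17ν²L/(gD³h_f))]
√(gD⁵h_f/L) = √(9.81·0.136⁵·48.1/1940) = 0.003364
ε/(3.7D) = 2.78×10^-6; √(3.17ν²L/(gD³h_f)) = 8.42×10^-5
Q = -0.965·0.003364·ln(8.700×10^-5) = 0.03035 m³/s
Check: V = 2.09 m/s, Re = 2.43×10^5, f = 0.01507, h_f = 47.8 m ≈ 48.1 m ✓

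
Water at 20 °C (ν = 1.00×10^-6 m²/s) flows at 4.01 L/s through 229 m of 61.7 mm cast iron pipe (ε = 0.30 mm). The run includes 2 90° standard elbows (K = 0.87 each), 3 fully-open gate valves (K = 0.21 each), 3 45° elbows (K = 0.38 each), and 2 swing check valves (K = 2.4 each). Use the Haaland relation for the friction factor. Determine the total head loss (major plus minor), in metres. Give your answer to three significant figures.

H_L ≈ 11.4 m

V = 4Q/(πD²) = 1.341 m/s; V²/2g = 0.09168 m
Re = 8.28×10^4, ε/D = 0.00486 → f = 0.03121 (Haaland)
Major: h_f = f(L/D)·V²/2g = 0.03121·3712·0.09168 = 10.62 m
Minor: ΣK = 8.31; h_m = ΣK·V²/2g = 0.7619 m
Total H_L = 10.62 + 0.7619 = 11.38 m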